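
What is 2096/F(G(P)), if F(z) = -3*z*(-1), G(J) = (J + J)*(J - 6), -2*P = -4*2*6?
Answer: 131/162 ≈ 0.80864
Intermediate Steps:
P = 24 (P = -(-4*2)*6/2 = -(-4)*6 = -1/2*(-48) = 24)
G(J) = 2*J*(-6 + J) (G(J) = (2*J)*(-6 + J) = 2*J*(-6 + J))
F(z) = 3*z
2096/F(G(P)) = 2096/((3*(2*24*(-6 + 24)))) = 2096/((3*(2*24*18))) = 2096/((3*864)) = 2096/2592 = 2096*(1/2592) = 131/162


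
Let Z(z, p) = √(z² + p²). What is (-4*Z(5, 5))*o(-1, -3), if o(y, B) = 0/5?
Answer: 0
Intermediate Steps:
o(y, B) = 0 (o(y, B) = 0*(⅕) = 0)
Z(z, p) = √(p² + z²)
(-4*Z(5, 5))*o(-1, -3) = -4*√(5² + 5²)*0 = -4*√(25 + 25)*0 = -20*√2*0 = 0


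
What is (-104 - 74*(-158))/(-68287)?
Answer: -11588/68287 ≈ -0.16970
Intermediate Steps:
(-104 - 74*(-158))/(-68287) = (-104 + 11692)*(-1/68287) = 11588*(-1/68287) = -11588/68287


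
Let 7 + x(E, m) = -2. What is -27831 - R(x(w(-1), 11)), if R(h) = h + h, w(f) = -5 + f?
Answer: -27813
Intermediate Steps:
x(E, m) = -9 (x(E, m) = -7 - 2 = -9)
R(h) = 2*h
-27831 - R(x(w(-1), 11)) = -27831 - 2*(-9) = -27831 - 1*(-18) = -27831 + 18 = -27813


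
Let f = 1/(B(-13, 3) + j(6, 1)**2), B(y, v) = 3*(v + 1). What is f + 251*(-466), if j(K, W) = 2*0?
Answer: -1403591/12 ≈ -1.1697e+5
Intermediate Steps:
j(K, W) = 0
B(y, v) = 3 + 3*v (B(y, v) = 3*(1 + v) = 3 + 3*v)
f = 1/12 (f = 1/((3 + 3*3) + 0**2) = 1/((3 + 9) + 0) = 1/(12 + 0) = 1/12 ≈ 0.083333)
f + 251*(-466) = 1/12 + 251*(-466) = 1/12 - 116966 = -1403591/12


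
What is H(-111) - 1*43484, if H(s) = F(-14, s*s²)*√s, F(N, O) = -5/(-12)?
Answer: -43484 + 5*I*√111/12 ≈ -43484.0 + 4.3899*I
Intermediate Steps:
F(N, O) = 5/12 (F(N, O) = -5*(-1/12) = 5/12)
H(s) = 5*√s/12
H(-111) - 1*43484 = 5*√(-111)/12 - 1*43484 = 5*(I*√111)/12 - 43484 = 5*I*√111/12 - 43484 = -43484 + 5*I*√111/12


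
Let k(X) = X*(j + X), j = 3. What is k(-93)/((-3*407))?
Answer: -2790/407 ≈ -6.8550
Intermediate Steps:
k(X) = X*(3 + X)
k(-93)/((-3*407)) = (-93*(3 - 93))/((-3*407)) = -93*(-90)/(-1221) = 8370*(-1/1221) = -2790/407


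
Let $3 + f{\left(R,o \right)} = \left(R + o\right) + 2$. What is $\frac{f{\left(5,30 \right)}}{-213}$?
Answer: $- \frac{34}{213} \approx -0.15962$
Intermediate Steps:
$f{\left(R,o \right)} = -1 + R + o$ ($f{\left(R,o \right)} = -3 + \left(\left(R + o\right) + 2\right) = -3 + \left(2 + R + o\right) = -1 + R + o$)
$\frac{f{\left(5,30 \right)}}{-213} = \frac{-1 + 5 + 30}{-213} = 34 \left(- \frac{1}{213}\right) = - \frac{34}{213}$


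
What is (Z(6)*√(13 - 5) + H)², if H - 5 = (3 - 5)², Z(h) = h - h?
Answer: 81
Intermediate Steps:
Z(h) = 0
H = 9 (H = 5 + (3 - 5)² = 5 + (-2)² = 5 + 4 = 9)
(Z(6)*√(13 - 5) + H)² = (0*√(13 - 5) + 9)² = (0*√8 + 9)² = (0*(2*√2) + 9)² = (0 + 9)² = 9² = 81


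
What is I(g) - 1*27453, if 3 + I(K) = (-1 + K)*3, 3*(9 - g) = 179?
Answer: -27611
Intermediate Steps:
g = -152/3 (g = 9 - ⅓*179 = 9 - 179/3 = -152/3 ≈ -50.667)
I(K) = -6 + 3*K (I(K) = -3 + (-1 + K)*3 = -3 + (-3 + 3*K) = -6 + 3*K)
I(g) - 1*27453 = (-6 + 3*(-152/3)) - 1*27453 = (-6 - 152) - 27453 = -158 - 27453 = -27611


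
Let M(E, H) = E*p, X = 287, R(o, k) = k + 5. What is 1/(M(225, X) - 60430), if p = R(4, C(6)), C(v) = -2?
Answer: -1/59755 ≈ -1.6735e-5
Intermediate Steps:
R(o, k) = 5 + k
p = 3 (p = 5 - 2 = 3)
M(E, H) = 3*E (M(E, H) = E*3 = 3*E)
1/(M(225, X) - 60430) = 1/(3*225 - 60430) = 1/(675 - 60430) = 1/(-59755) = -1/59755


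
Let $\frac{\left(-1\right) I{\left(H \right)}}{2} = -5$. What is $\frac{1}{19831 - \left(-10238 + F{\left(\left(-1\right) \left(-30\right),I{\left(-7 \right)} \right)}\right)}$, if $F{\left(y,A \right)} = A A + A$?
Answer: $\frac{1}{29959} \approx 3.3379 \cdot 10^{-5}$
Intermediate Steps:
$I{\left(H \right)} = 10$ ($I{\left(H \right)} = \left(-2\right) \left(-5\right) = 10$)
$F{\left(y,A \right)} = A + A^{2}$ ($F{\left(y,A \right)} = A^{2} + A = A + A^{2}$)
$\frac{1}{19831 - \left(-10238 + F{\left(\left(-1\right) \left(-30\right),I{\left(-7 \right)} \right)}\right)} = \frac{1}{19831 - \left(-10238 + 10 \left(1 + 10\right)\right)} = \frac{1}{19831 - \left(-10238 + 10 \cdot 11\right)} = \frac{1}{19831 - \left(-10238 + 110\right)} = \frac{1}{19831 - -10128} = \frac{1}{19831 + 10128} = \frac{1}{29959}$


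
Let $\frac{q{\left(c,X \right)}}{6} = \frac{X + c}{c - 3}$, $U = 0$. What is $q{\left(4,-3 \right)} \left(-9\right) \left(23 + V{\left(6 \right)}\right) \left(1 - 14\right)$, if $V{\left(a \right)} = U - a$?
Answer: $11934$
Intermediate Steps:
$V{\left(a \right)} = - a$ ($V{\left(a \right)} = 0 - a = - a$)
$q{\left(c,X \right)} = \frac{6 \left(X + c\right)}{-3 + c}$ ($q{\left(c,X \right)} = 6 \frac{X + c}{c - 3} = 6 \frac{X + c}{-3 + c} = \frac{6 \left(X + c\right)}{-3 + c}$)
$q{\left(4,-3 \right)} \left(-9\right) \left(23 + V{\left(6 \right)}\right) \left(1 - 14\right) = \frac{6 \left(-3 + 4\right)}{-3 + 4} \left(-9\right) \left(23 - 6\right) \left(1 - 14\right) = 6 \cdot 1^{-1} \cdot 1 \left(-9\right) \left(23 - 6\right) \left(-13\right) = 6 \cdot 1 \cdot 1 \left(-9\right) 17 \left(-13\right) = 6 \left(-9\right) \left(-221\right) = \left(-54\right) \left(-221\right) = 11934$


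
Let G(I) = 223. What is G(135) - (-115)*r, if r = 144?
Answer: 16783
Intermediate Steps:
G(135) - (-115)*r = 223 - (-115)*144 = 223 - 1*(-16560) = 223 + 16560 = 16783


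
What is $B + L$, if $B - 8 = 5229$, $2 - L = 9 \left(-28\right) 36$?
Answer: $14311$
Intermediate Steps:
$L = 9074$ ($L = 2 - 9 \left(-28\right) 36 = 2 - \left(-252\right) 36 = 2 - -9072 = 2 + 9072 = 9074$)
$B = 5237$ ($B = 8 + 5229 = 5237$)
$B + L = 5237 + 9074 = 14311$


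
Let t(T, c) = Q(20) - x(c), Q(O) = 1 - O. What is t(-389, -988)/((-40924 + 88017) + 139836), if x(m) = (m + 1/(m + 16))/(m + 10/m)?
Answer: -4744106257/44340572329038 ≈ -0.00010699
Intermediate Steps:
x(m) = (m + 1/(16 + m))/(m + 10/m)
t(T, c) = -19 - c*(1 + c² + 16*c)/(160 + c³ + 10*c + 16*c²) (t(T, c) = (1 - 1*20) - c*(1 + c² + 16*c)/(160 + c³ + 10*c + 16*c²) = (1 - 20) - c*(1 + c² + 16*c)/(160 + c³ + 10*c + 16*c²) = -19 - c*(1 + c² + 16*c)/(160 + c³ + 10*c + 16*c²))
t(-389, -988)/((-40924 + 88017) + 139836) = ((-3040 - 320*(-988)² - 191*(-988) - 20*(-988)³)/(160 + (-988)³ + 10*(-988) + 16*(-988)²))/((-40924 + 88017) + 139836) = ((-3040 - 320*976144 + 188708 - 20*(-964430272))/(160 - 964430272 - 9880 + 16*976144))/(47093 + 139836) = ((-3040 - 312366080 + 188708 + 19288605440)/(160 - 964430272 - 9880 + 15618304))/186929 = (18976425028/(-948821688))*(1/186929) = -1/948821688*18976425028*(1/186929) = -4744106257/237205422*1/186929 = -4744106257/44340572329038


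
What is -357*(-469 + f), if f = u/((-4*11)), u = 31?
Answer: 7378119/44 ≈ 1.6768e+5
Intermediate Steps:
f = -31/44 (f = 31/((-4*11)) = 31/(-44) = 31*(-1/44) = -31/44 ≈ -0.70455)
-357*(-469 + f) = -357*(-469 - 31/44) = -357*(-20667/44) = 7378119/44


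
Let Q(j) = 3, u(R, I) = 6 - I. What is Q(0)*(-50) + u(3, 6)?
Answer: -150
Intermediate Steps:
Q(0)*(-50) + u(3, 6) = 3*(-50) + (6 - 1*6) = -150 + (6 - 6) = -150 + 0 = -150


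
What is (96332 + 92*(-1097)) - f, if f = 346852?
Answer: -351444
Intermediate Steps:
(96332 + 92*(-1097)) - f = (96332 + 92*(-1097)) - 1*346852 = (96332 - 100924) - 346852 = -4592 - 346852 = -351444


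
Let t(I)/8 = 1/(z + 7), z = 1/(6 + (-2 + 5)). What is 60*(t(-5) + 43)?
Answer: 5295/2 ≈ 2647.5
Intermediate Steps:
z = 1/9 (z = 1/(6 + 3) = 1/9 ≈ 0.11111)
t(I) = 9/8 (t(I) = 8/(1/9 + 7) = 8/(64/9) = 8*(9/64) = 9/8)
60*(t(-5) + 43) = 60*(9/8 + 43) = 60*(353/8) = 5295/2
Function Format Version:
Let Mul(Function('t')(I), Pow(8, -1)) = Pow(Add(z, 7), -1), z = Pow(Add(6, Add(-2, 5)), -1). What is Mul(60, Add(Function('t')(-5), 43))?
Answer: Rational(5295, 2) ≈ 2647.5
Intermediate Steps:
z = Rational(1, 9) (z = Pow(Add(6, 3), -1) = Pow(9, -1) = Rational(1, 9) ≈ 0.11111)
Function('t')(I) = Rational(9, 8) (Function('t')(I) = Mul(8, Pow(Add(Rational(1, 9), 7), -1)) = Mul(8, Pow(Rational(64, 9), -1)) = Mul(8, Rational(9, 64)) = Rational(9, 8))
Mul(60, Add(Function('t')(-5), 43)) = Mul(60, Add(Rational(9, 8), 43)) = Mul(60, Rational(353, 8)) = Rational(5295, 2)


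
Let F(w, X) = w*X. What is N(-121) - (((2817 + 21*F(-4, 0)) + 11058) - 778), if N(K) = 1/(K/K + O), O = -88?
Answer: -1139440/87 ≈ -13097.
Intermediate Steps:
F(w, X) = X*w
N(K) = -1/87 (N(K) = 1/(K/K - 88) = 1/(1 - 88) = 1/(-87) = -1/87)
N(-121) - (((2817 + 21*F(-4, 0)) + 11058) - 778) = -1/87 - (((2817 + 21*(0*(-4))) + 11058) - 778) = -1/87 - (((2817 + 21*0) + 11058) - 778) = -1/87 - (((2817 + 0) + 11058) - 778) = -1/87 - ((2817 + 11058) - 778) = -1/87 - (13875 - 778) = -1/87 - 1*13097 = -1/87 - 13097 = -1139440/87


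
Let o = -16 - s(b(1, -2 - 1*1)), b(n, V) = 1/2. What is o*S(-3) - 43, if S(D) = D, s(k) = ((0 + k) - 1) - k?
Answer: 2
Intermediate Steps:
b(n, V) = ½
s(k) = -1 (s(k) = (k - 1) - k = (-1 + k) - k = -1)
o = -15 (o = -16 - 1*(-1) = -16 + 1 = -15)
o*S(-3) - 43 = -15*(-3) - 43 = 45 - 43 = 2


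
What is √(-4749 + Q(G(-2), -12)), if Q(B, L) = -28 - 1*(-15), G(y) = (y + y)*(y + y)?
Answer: I*√4762 ≈ 69.007*I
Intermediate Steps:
G(y) = 4*y² (G(y) = (2*y)*(2*y) = 4*y²)
Q(B, L) = -13 (Q(B, L) = -28 + 15 = -13)
√(-4749 + Q(G(-2), -12)) = √(-4749 - 13) = √(-4762) = I*√4762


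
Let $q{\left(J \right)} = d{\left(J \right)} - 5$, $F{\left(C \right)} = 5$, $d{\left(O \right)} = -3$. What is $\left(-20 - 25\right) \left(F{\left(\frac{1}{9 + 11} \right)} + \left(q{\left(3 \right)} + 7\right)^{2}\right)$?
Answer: $-270$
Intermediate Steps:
$q{\left(J \right)} = -8$ ($q{\left(J \right)} = -3 - 5 = -8$)
$\left(-20 - 25\right) \left(F{\left(\frac{1}{9 + 11} \right)} + \left(q{\left(3 \right)} + 7\right)^{2}\right) = \left(-20 - 25\right) \left(5 + \left(-8 + 7\right)^{2}\right) = - 45 \left(5 + \left(-1\right)^{2}\right) = - 45 \left(5 + 1\right) = \left(-45\right) 6 = -270$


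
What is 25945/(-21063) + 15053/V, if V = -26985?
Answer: -16145828/9021985 ≈ -1.7896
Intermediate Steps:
25945/(-21063) + 15053/V = 25945/(-21063) + 15053/(-26985) = 25945*(-1/21063) + 15053*(-1/26985) = -25945/21063 - 15053/26985 = -16145828/9021985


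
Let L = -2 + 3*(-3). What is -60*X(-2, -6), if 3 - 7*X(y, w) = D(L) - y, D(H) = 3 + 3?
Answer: 300/7 ≈ 42.857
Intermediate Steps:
L = -11 (L = -2 - 9 = -11)
D(H) = 6
X(y, w) = -3/7 + y/7 (X(y, w) = 3/7 - (6 - y)/7 = 3/7 + (-6/7 + y/7) = -3/7 + y/7)
-60*X(-2, -6) = -60*(-3/7 + (1/7)*(-2)) = -60*(-3/7 - 2/7) = -60*(-5/7) = 300/7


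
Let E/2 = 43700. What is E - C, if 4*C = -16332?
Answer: 91483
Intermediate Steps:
C = -4083 (C = (¼)*(-16332) = -4083)
E = 87400 (E = 2*43700 = 87400)
E - C = 87400 - 1*(-4083) = 87400 + 4083 = 91483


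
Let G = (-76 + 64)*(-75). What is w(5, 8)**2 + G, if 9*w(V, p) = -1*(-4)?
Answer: 72916/81 ≈ 900.20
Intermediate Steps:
w(V, p) = 4/9 (w(V, p) = (-1*(-4))/9 = (1/9)*4 = 4/9)
G = 900 (G = -12*(-75) = 900)
w(5, 8)**2 + G = (4/9)**2 + 900 = 16/81 + 900 = 72916/81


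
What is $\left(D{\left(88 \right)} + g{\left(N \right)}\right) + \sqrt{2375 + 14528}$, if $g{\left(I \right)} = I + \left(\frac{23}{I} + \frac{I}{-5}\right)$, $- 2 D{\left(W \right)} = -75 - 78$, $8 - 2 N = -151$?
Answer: $\frac{223219}{1590} + \sqrt{16903} \approx 270.4$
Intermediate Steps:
$N = \frac{159}{2}$ ($N = 4 - - \frac{151}{2} = 4 + \frac{151}{2} = \frac{159}{2} \approx 79.5$)
$D{\left(W \right)} = \frac{153}{2}$ ($D{\left(W \right)} = - \frac{-75 - 78}{2} = \left(- \frac{1}{2}\right) \left(-153\right) = \frac{153}{2}$)
$g{\left(I \right)} = \frac{23}{I} + \frac{4 I}{5}$ ($g{\left(I \right)} = I + \left(\frac{23}{I} + I \left(- \frac{1}{5}\right)\right) = I - \left(- \frac{23}{I} + \frac{I}{5}\right) = \frac{23}{I} + \frac{4 I}{5}$)
$\left(D{\left(88 \right)} + g{\left(N \right)}\right) + \sqrt{2375 + 14528} = \left(\frac{153}{2} + \left(\frac{23}{\frac{159}{2}} + \frac{4}{5} \cdot \frac{159}{2}\right)\right) + \sqrt{2375 + 14528} = \left(\frac{153}{2} + \left(23 \cdot \frac{2}{159} + \frac{318}{5}\right)\right) + \sqrt{16903} = \left(\frac{153}{2} + \left(\frac{46}{159} + \frac{318}{5}\right)\right) + \sqrt{16903} = \left(\frac{153}{2} + \frac{50792}{795}\right) + \sqrt{16903} = \frac{223219}{1590} + \sqrt{16903}$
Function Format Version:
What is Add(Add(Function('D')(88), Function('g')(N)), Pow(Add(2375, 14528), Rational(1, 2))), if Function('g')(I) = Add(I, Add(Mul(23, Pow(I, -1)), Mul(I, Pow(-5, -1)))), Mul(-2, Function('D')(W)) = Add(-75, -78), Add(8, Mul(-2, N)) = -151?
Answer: Add(Rational(223219, 1590), Pow(16903, Rational(1, 2))) ≈ 270.40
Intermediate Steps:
N = Rational(159, 2) (N = Add(4, Mul(Rational(-1, 2), -151)) = Add(4, Rational(151, 2)) = Rational(159, 2) ≈ 79.500)
Function('D')(W) = Rational(153, 2) (Function('D')(W) = Mul(Rational(-1, 2), Add(-75, -78)) = Mul(Rational(-1, 2), -153) = Rational(153, 2))
Function('g')(I) = Add(Mul(23, Pow(I, -1)), Mul(Rational(4, 5), I)) (Function('g')(I) = Add(I, Add(Mul(23, Pow(I, -1)), Mul(I, Rational(-1, 5)))) = Add(I, Add(Mul(23, Pow(I, -1)), Mul(Rational(-1, 5), I))) = Add(Mul(23, Pow(I, -1)), Mul(Rational(4, 5), I)))
Add(Add(Function('D')(88), Function('g')(N)), Pow(Add(2375, 14528), Rational(1, 2))) = Add(Add(Rational(153, 2), Add(Mul(23, Pow(Rational(159, 2), -1)), Mul(Rational(4, 5), Rational(159, 2)))), Pow(Add(2375, 14528), Rational(1, 2))) = Add(Add(Rational(153, 2), Add(Mul(23, Rational(2, 159)), Rational(318, 5))), Pow(16903, Rational(1, 2))) = Add(Add(Rational(153, 2), Add(Rational(46, 159), Rational(318, 5))), Pow(16903, Rational(1, 2))) = Add(Add(Rational(153, 2), Rational(50792, 795)), Pow(16903, Rational(1, 2))) = Add(Rational(223219, 1590), Pow(16903, Rational(1, 2)))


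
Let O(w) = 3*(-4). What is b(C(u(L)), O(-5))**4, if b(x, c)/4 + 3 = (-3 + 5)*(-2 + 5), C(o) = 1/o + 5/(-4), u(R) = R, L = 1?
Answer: 20736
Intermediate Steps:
O(w) = -12
C(o) = -5/4 + 1/o (C(o) = 1/o + 5*(-1/4) = 1/o - 5/4 = -5/4 + 1/o)
b(x, c) = 12 (b(x, c) = -12 + 4*((-3 + 5)*(-2 + 5)) = -12 + 4*(2*3) = -12 + 4*6 = -12 + 24 = 12)
b(C(u(L)), O(-5))**4 = 12**4 = 20736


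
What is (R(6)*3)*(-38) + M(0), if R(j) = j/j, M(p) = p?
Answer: -114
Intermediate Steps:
R(j) = 1
(R(6)*3)*(-38) + M(0) = (1*3)*(-38) + 0 = 3*(-38) + 0 = -114 + 0 = -114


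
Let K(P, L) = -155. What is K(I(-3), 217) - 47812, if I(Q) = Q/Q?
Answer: -47967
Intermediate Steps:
I(Q) = 1
K(I(-3), 217) - 47812 = -155 - 47812 = -47967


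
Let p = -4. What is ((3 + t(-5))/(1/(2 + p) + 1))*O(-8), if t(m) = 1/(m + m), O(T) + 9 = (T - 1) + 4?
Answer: -406/5 ≈ -81.200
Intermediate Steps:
O(T) = -6 + T (O(T) = -9 + ((T - 1) + 4) = -9 + ((-1 + T) + 4) = -9 + (3 + T) = -6 + T)
t(m) = 1/(2*m)
((3 + t(-5))/(1/(2 + p) + 1))*O(-8) = ((3 + (1/2)/(-5))/(1/(2 - 4) + 1))*(-6 - 8) = ((3 + (1/2)*(-1/5))/(1/(-2) + 1))*(-14) = ((3 - 1/10)/(-1/2 + 1))*(-14) = (29/(10*(1/2)))*(-14) = ((29/10)*2)*(-14) = (29/5)*(-14) = -406/5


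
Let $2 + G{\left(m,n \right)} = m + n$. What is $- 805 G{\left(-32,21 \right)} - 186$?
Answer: $10279$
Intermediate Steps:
$G{\left(m,n \right)} = -2 + m + n$ ($G{\left(m,n \right)} = -2 + \left(m + n\right) = -2 + m + n$)
$- 805 G{\left(-32,21 \right)} - 186 = - 805 \left(-2 - 32 + 21\right) - 186 = \left(-805\right) \left(-13\right) - 186 = 10465 - 186 = 10279$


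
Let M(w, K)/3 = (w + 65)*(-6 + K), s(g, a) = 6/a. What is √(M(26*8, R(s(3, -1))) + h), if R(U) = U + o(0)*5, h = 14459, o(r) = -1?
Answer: 2*√134 ≈ 23.152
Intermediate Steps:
R(U) = -5 + U (R(U) = U - 1*5 = U - 5 = -5 + U)
M(w, K) = 3*(-6 + K)*(65 + w) (M(w, K) = 3*((w + 65)*(-6 + K)) = 3*((65 + w)*(-6 + K)) = 3*((-6 + K)*(65 + w)) = 3*(-6 + K)*(65 + w))
√(M(26*8, R(s(3, -1))) + h) = √((-1170 - 468*8 + 195*(-5 + 6/(-1)) + 3*(-5 + 6/(-1))*(26*8)) + 14459) = √((-1170 - 18*208 + 195*(-5 + 6*(-1)) + 3*(-5 + 6*(-1))*208) + 14459) = √((-1170 - 3744 + 195*(-5 - 6) + 3*(-5 - 6)*208) + 14459) = √((-1170 - 3744 + 195*(-11) + 3*(-11)*208) + 14459) = √((-1170 - 3744 - 2145 - 6864) + 14459) = √(-13923 + 14459) = √536 = 2*√134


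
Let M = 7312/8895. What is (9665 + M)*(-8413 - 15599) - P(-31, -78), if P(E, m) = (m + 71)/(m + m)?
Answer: -107353553748643/462540 ≈ -2.3210e+8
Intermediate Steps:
P(E, m) = (71 + m)/(2*m) (P(E, m) = (71 + m)/((2*m)) = (71 + m)*(1/(2*m)) = (71 + m)/(2*m))
M = 7312/8895 (M = 7312*(1/8895) = 7312/8895 ≈ 0.82203)
(9665 + M)*(-8413 - 15599) - P(-31, -78) = (9665 + 7312/8895)*(-8413 - 15599) - (71 - 78)/(2*(-78)) = (85977487/8895)*(-24012) - (-1)*(-7)/(2*78) = -688163805948/2965 - 1*7/156 = -688163805948/2965 - 7/156 = -107353553748643/462540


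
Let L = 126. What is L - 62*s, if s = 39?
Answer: -2292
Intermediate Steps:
L - 62*s = 126 - 62*39 = 126 - 2418 = -2292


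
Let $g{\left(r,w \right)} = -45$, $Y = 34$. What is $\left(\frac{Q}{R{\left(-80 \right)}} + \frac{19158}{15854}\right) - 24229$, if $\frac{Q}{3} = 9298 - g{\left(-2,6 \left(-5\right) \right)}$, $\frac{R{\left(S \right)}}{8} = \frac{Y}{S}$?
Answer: $- \frac{4375842383}{134759} \approx -32472.0$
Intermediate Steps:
$R{\left(S \right)} = \frac{272}{S}$ ($R{\left(S \right)} = 8 \frac{34}{S} = \frac{272}{S}$)
$Q = 28029$ ($Q = 3 \left(9298 - -45\right) = 3 \left(9298 + 45\right) = 3 \cdot 9343 = 28029$)
$\left(\frac{Q}{R{\left(-80 \right)}} + \frac{19158}{15854}\right) - 24229 = \left(\frac{28029}{272 \frac{1}{-80}} + \frac{19158}{15854}\right) - 24229 = \left(\frac{28029}{272 \left(- \frac{1}{80}\right)} + 19158 \cdot \frac{1}{15854}\right) - 24229 = \left(\frac{28029}{- \frac{17}{5}} + \frac{9579}{7927}\right) - 24229 = \left(28029 \left(- \frac{5}{17}\right) + \frac{9579}{7927}\right) - 24229 = \left(- \frac{140145}{17} + \frac{9579}{7927}\right) - 24229 = - \frac{1110766572}{134759} - 24229 = - \frac{4375842383}{134759}$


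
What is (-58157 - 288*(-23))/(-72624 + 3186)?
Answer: 51533/69438 ≈ 0.74214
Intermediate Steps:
(-58157 - 288*(-23))/(-72624 + 3186) = (-58157 + 6624)/(-69438) = -51533*(-1/69438) = 51533/69438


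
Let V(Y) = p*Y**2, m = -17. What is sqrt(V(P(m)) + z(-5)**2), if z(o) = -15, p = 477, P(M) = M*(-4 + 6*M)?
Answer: 3*sqrt(172101837) ≈ 39356.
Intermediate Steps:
V(Y) = 477*Y**2
sqrt(V(P(m)) + z(-5)**2) = sqrt(477*(2*(-17)*(-2 + 3*(-17)))**2 + (-15)**2) = sqrt(477*(2*(-17)*(-2 - 51))**2 + 225) = sqrt(477*(2*(-17)*(-53))**2 + 225) = sqrt(477*1802**2 + 225) = sqrt(477*3247204 + 225) = sqrt(1548916308 + 225) = sqrt(1548916533) = 3*sqrt(172101837)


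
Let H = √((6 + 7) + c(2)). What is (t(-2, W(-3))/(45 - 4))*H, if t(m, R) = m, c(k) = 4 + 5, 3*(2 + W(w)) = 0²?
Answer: -2*√22/41 ≈ -0.22880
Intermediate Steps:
W(w) = -2 (W(w) = -2 + (⅓)*0² = -2 + (⅓)*0 = -2 + 0 = -2)
c(k) = 9
H = √22 (H = √((6 + 7) + 9) = √(13 + 9) = √22 ≈ 4.6904)
(t(-2, W(-3))/(45 - 4))*H = (-2/(45 - 4))*√22 = (-2/41)*√22 = (-2*1/41)*√22 = -2*√22/41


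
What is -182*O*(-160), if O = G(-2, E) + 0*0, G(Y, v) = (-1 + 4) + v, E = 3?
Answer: 174720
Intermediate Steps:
G(Y, v) = 3 + v
O = 6 (O = (3 + 3) + 0*0 = 6 + 0 = 6)
-182*O*(-160) = -182*6*(-160) = -1092*(-160) = 174720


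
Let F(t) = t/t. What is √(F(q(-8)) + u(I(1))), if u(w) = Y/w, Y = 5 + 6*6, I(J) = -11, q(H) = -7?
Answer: I*√330/11 ≈ 1.6514*I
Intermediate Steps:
Y = 41 (Y = 5 + 36 = 41)
F(t) = 1
u(w) = 41/w
√(F(q(-8)) + u(I(1))) = √(1 + 41/(-11)) = √(1 + 41*(-1/11)) = √(1 - 41/11) = √(-30/11) = I*√330/11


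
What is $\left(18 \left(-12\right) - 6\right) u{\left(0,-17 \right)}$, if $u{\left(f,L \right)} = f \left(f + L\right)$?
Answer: $0$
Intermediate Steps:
$u{\left(f,L \right)} = f \left(L + f\right)$
$\left(18 \left(-12\right) - 6\right) u{\left(0,-17 \right)} = \left(18 \left(-12\right) - 6\right) 0 \left(-17 + 0\right) = \left(-216 - 6\right) 0 \left(-17\right) = \left(-222\right) 0 = 0$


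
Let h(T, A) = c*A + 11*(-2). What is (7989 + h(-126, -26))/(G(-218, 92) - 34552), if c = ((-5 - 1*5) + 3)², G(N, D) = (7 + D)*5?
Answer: -6693/34057 ≈ -0.19652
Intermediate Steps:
G(N, D) = 35 + 5*D
c = 49 (c = ((-5 - 5) + 3)² = (-10 + 3)² = (-7)² = 49)
h(T, A) = -22 + 49*A (h(T, A) = 49*A + 11*(-2) = 49*A - 22 = -22 + 49*A)
(7989 + h(-126, -26))/(G(-218, 92) - 34552) = (7989 + (-22 + 49*(-26)))/((35 + 5*92) - 34552) = (7989 + (-22 - 1274))/((35 + 460) - 34552) = (7989 - 1296)/(495 - 34552) = 6693/(-34057) = 6693*(-1/34057) = -6693/34057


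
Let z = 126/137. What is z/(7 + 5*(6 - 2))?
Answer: 14/411 ≈ 0.034063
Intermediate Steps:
z = 126/137 (z = 126*(1/137) = 126/137 ≈ 0.91971)
z/(7 + 5*(6 - 2)) = 126/(137*(7 + 5*(6 - 2))) = 126/(137*(7 + 5*4)) = 126/(137*(7 + 20)) = (126/137)/27 = (126/137)*(1/27) = 14/411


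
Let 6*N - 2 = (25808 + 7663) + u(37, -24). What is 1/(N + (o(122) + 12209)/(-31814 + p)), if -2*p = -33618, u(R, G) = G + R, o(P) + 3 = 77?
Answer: 15005/83730622 ≈ 0.00017921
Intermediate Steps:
o(P) = 74 (o(P) = -3 + 77 = 74)
p = 16809 (p = -1/2*(-33618) = 16809)
N = 5581 (N = 1/3 + ((25808 + 7663) + (-24 + 37))/6 = 1/3 + (33471 + 13)/6 = 1/3 + (1/6)*33484 = 1/3 + 16742/3 = 5581)
1/(N + (o(122) + 12209)/(-31814 + p)) = 1/(5581 + (74 + 12209)/(-31814 + 16809)) = 1/(5581 + 12283/(-15005)) = 1/(5581 + 12283*(-1/15005)) = 1/(5581 - 12283/15005) = 1/(83730622/15005) = 15005/83730622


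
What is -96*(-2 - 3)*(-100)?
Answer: -48000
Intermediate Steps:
-96*(-2 - 3)*(-100) = -96*(-5)*(-100) = -24*(-20)*(-100) = 480*(-100) = -48000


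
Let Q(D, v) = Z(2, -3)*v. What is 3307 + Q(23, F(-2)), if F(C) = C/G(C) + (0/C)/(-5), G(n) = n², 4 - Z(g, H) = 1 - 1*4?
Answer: 6607/2 ≈ 3303.5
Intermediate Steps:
Z(g, H) = 7 (Z(g, H) = 4 - (1 - 1*4) = 4 - (1 - 4) = 4 - 1*(-3) = 4 + 3 = 7)
F(C) = 1/C (F(C) = C/(C²) + (0/C)/(-5) = C/C² + 0*(-⅕) = 1/C + 0 = 1/C)
Q(D, v) = 7*v
3307 + Q(23, F(-2)) = 3307 + 7/(-2) = 3307 + 7*(-½) = 3307 - 7/2 = 6607/2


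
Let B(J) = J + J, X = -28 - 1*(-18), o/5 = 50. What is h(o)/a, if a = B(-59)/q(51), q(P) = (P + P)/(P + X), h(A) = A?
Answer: -12750/2419 ≈ -5.2708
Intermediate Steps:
o = 250 (o = 5*50 = 250)
X = -10 (X = -28 + 18 = -10)
B(J) = 2*J
q(P) = 2*P/(-10 + P) (q(P) = (P + P)/(P - 10) = (2*P)/(-10 + P) = 2*P/(-10 + P))
a = -2419/51 (a = (2*(-59))/((2*51/(-10 + 51))) = -118/(2*51/41) = -118/(2*51*(1/41)) = -118/102/41 = -118*41/102 = -2419/51 ≈ -47.431)
h(o)/a = 250/(-2419/51) = 250*(-51/2419) = -12750/2419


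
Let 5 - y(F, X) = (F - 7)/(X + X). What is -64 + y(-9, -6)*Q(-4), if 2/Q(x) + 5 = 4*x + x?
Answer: -4822/75 ≈ -64.293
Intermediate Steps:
Q(x) = 2/(-5 + 5*x) (Q(x) = 2/(-5 + (4*x + x)) = 2/(-5 + 5*x))
y(F, X) = 5 - (-7 + F)/(2*X) (y(F, X) = 5 - (F - 7)/(X + X) = 5 - (-7 + F)/(2*X))
-64 + y(-9, -6)*Q(-4) = -64 + ((½)*(7 - 1*(-9) + 10*(-6))/(-6))*(2/(5*(-1 - 4))) = -64 + ((½)*(-⅙)*(7 + 9 - 60))*((⅖)/(-5)) = -64 + ((½)*(-⅙)*(-44))*((⅖)*(-⅕)) = -64 + (11/3)*(-2/25) = -64 - 22/75 = -4822/75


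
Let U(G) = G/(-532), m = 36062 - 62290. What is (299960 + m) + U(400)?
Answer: 36406256/133 ≈ 2.7373e+5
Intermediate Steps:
m = -26228
U(G) = -G/532 (U(G) = G*(-1/532) = -G/532)
(299960 + m) + U(400) = (299960 - 26228) - 1/532*400 = 273732 - 100/133 = 36406256/133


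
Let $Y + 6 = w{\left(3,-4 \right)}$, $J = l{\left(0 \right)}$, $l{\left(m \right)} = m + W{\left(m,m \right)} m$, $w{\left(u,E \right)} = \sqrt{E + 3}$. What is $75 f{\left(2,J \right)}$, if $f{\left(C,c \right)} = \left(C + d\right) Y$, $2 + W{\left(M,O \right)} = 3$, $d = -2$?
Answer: $0$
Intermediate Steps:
$W{\left(M,O \right)} = 1$ ($W{\left(M,O \right)} = -2 + 3 = 1$)
$w{\left(u,E \right)} = \sqrt{3 + E}$
$l{\left(m \right)} = 2 m$ ($l{\left(m \right)} = m + 1 m = m + m = 2 m$)
$J = 0$ ($J = 2 \cdot 0 = 0$)
$Y = -6 + i$ ($Y = -6 + \sqrt{3 - 4} = -6 + \sqrt{-1} = -6 + i \approx -6.0 + 1.0 i$)
$f{\left(C,c \right)} = \left(-6 + i\right) \left(-2 + C\right)$ ($f{\left(C,c \right)} = \left(C - 2\right) \left(-6 + i\right) = \left(-2 + C\right) \left(-6 + i\right) = \left(-6 + i\right) \left(-2 + C\right)$)
$75 f{\left(2,J \right)} = 75 \left(- \left(-2 + 2\right) \left(6 - i\right)\right) = 75 \left(\left(-1\right) 0 \left(6 - i\right)\right) = 75 \cdot 0 = 0$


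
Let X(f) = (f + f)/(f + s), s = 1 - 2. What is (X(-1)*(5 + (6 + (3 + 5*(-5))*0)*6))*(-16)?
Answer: -656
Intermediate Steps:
s = -1
X(f) = 2*f/(-1 + f) (X(f) = (f + f)/(f - 1) = (2*f)/(-1 + f) = 2*f/(-1 + f))
(X(-1)*(5 + (6 + (3 + 5*(-5))*0)*6))*(-16) = ((2*(-1)/(-1 - 1))*(5 + (6 + (3 + 5*(-5))*0)*6))*(-16) = ((2*(-1)/(-2))*(5 + (6 + (3 - 25)*0)*6))*(-16) = ((2*(-1)*(-½))*(5 + (6 - 22*0)*6))*(-16) = (1*(5 + (6 + 0)*6))*(-16) = (1*(5 + 6*6))*(-16) = (1*(5 + 36))*(-16) = (1*41)*(-16) = 41*(-16) = -656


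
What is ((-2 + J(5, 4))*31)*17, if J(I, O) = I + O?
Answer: 3689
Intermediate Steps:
((-2 + J(5, 4))*31)*17 = ((-2 + (5 + 4))*31)*17 = ((-2 + 9)*31)*17 = (7*31)*17 = 217*17 = 3689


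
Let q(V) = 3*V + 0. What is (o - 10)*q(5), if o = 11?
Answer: 15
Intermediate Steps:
q(V) = 3*V
(o - 10)*q(5) = (11 - 10)*(3*5) = 1*15 = 15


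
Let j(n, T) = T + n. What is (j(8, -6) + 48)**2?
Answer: 2500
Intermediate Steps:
(j(8, -6) + 48)**2 = ((-6 + 8) + 48)**2 = (2 + 48)**2 = 50**2 = 2500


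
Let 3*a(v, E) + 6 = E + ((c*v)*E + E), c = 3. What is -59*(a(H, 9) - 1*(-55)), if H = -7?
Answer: 236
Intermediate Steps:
a(v, E) = -2 + 2*E/3 + E*v (a(v, E) = -2 + (E + ((3*v)*E + E))/3 = -2 + (E + (3*E*v + E))/3 = -2 + (E + (E + 3*E*v))/3 = -2 + (2*E + 3*E*v)/3 = -2 + (2*E/3 + E*v) = -2 + 2*E/3 + E*v)
-59*(a(H, 9) - 1*(-55)) = -59*((-2 + (⅔)*9 + 9*(-7)) - 1*(-55)) = -59*((-2 + 6 - 63) + 55) = -59*(-59 + 55) = -59*(-4) = 236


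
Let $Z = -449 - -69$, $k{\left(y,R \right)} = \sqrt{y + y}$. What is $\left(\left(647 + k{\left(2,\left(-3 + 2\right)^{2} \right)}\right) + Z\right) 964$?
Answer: $259316$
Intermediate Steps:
$k{\left(y,R \right)} = \sqrt{2} \sqrt{y}$ ($k{\left(y,R \right)} = \sqrt{2 y} = \sqrt{2} \sqrt{y}$)
$Z = -380$ ($Z = -449 + 69 = -380$)
$\left(\left(647 + k{\left(2,\left(-3 + 2\right)^{2} \right)}\right) + Z\right) 964 = \left(\left(647 + \sqrt{2} \sqrt{2}\right) - 380\right) 964 = \left(\left(647 + 2\right) - 380\right) 964 = \left(649 - 380\right) 964 = 269 \cdot 964 = 259316$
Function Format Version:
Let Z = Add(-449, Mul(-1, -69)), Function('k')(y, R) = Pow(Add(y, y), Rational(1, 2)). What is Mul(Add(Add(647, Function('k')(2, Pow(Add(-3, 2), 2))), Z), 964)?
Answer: 259316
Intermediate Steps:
Function('k')(y, R) = Mul(Pow(2, Rational(1, 2)), Pow(y, Rational(1, 2))) (Function('k')(y, R) = Pow(Mul(2, y), Rational(1, 2)) = Mul(Pow(2, Rational(1, 2)), Pow(y, Rational(1, 2))))
Z = -380 (Z = Add(-449, 69) = -380)
Mul(Add(Add(647, Function('k')(2, Pow(Add(-3, 2), 2))), Z), 964) = Mul(Add(Add(647, Mul(Pow(2, Rational(1, 2)), Pow(2, Rational(1, 2)))), -380), 964) = Mul(Add(Add(647, 2), -380), 964) = Mul(Add(649, -380), 964) = Mul(269, 964) = 259316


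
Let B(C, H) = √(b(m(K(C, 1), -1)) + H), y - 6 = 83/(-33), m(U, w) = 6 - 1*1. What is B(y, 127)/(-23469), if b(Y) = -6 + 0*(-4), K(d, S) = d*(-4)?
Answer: -11/23469 ≈ -0.00046870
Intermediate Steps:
K(d, S) = -4*d
m(U, w) = 5 (m(U, w) = 6 - 1 = 5)
b(Y) = -6 (b(Y) = -6 + 0 = -6)
y = 115/33 (y = 6 + 83/(-33) = 6 + 83*(-1/33) = 6 - 83/33 = 115/33 ≈ 3.4848)
B(C, H) = √(-6 + H)
B(y, 127)/(-23469) = √(-6 + 127)/(-23469) = √121*(-1/23469) = 11*(-1/23469) = -11/23469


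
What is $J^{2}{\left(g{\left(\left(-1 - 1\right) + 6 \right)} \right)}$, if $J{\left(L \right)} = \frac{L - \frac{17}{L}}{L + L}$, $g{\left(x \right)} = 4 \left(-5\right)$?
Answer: $\frac{146689}{640000} \approx 0.2292$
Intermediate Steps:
$g{\left(x \right)} = -20$
$J{\left(L \right)} = \frac{L - \frac{17}{L}}{2 L}$
$J^{2}{\left(g{\left(\left(-1 - 1\right) + 6 \right)} \right)} = \left(\frac{-17 + \left(-20\right)^{2}}{2 \cdot 400}\right)^{2} = \left(\frac{1}{2} \cdot \frac{1}{400} \left(-17 + 400\right)\right)^{2} = \left(\frac{1}{2} \cdot \frac{1}{400} \cdot 383\right)^{2} = \left(\frac{383}{800}\right)^{2} = \frac{146689}{640000}$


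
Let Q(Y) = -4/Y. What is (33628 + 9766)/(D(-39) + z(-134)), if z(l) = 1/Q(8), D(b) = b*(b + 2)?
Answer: 43394/1441 ≈ 30.114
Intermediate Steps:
D(b) = b*(2 + b)
z(l) = -2 (z(l) = 1/(-4/8) = 1/(-4*1/8) = 1/(-1/2) = -2)
(33628 + 9766)/(D(-39) + z(-134)) = (33628 + 9766)/(-39*(2 - 39) - 2) = 43394/(-39*(-37) - 2) = 43394/(1443 - 2) = 43394/1441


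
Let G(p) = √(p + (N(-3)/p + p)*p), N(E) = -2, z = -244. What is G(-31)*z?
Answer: -976*√58 ≈ -7433.0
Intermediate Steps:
G(p) = √(p + p*(p - 2/p)) (G(p) = √(p + (-2/p + p)*p) = √(p + (p - 2/p)*p) = √(p + p*(p - 2/p)))
G(-31)*z = √(-2 - 31 + (-31)²)*(-244) = √(-2 - 31 + 961)*(-244) = √928*(-244) = (4*√58)*(-244) = -976*√58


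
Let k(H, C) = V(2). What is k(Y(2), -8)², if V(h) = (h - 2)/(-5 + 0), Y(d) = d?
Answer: 0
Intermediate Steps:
V(h) = ⅖ - h/5 (V(h) = (-2 + h)/(-5) = (-2 + h)*(-⅕) = ⅖ - h/5)
k(H, C) = 0 (k(H, C) = ⅖ - ⅕*2 = ⅖ - ⅖ = 0)
k(Y(2), -8)² = 0² = 0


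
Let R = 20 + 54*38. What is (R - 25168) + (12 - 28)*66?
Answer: -24152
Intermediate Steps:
R = 2072 (R = 20 + 2052 = 2072)
(R - 25168) + (12 - 28)*66 = (2072 - 25168) + (12 - 28)*66 = -23096 - 16*66 = -23096 - 1056 = -24152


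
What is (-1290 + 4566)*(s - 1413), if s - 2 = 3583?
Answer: 7115472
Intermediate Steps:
s = 3585 (s = 2 + 3583 = 3585)
(-1290 + 4566)*(s - 1413) = (-1290 + 4566)*(3585 - 1413) = 3276*2172 = 7115472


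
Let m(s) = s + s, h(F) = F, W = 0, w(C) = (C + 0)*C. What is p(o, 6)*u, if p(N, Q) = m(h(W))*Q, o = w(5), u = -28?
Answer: 0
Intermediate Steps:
w(C) = C² (w(C) = C*C = C²)
o = 25 (o = 5² = 25)
m(s) = 2*s
p(N, Q) = 0 (p(N, Q) = (2*0)*Q = 0*Q = 0)
p(o, 6)*u = 0*(-28) = 0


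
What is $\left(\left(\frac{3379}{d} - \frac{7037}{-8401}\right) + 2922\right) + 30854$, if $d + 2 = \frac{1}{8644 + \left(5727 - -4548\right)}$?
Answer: $\frac{329017551180}{10253827} \approx 32087.0$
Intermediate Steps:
$d = - \frac{37837}{18919}$ ($d = -2 + \frac{1}{8644 + \left(5727 - -4548\right)} = -2 + \frac{1}{8644 + \left(5727 + 4548\right)} = -2 + \frac{1}{8644 + 10275} = -2 + \frac{1}{18919} = - \frac{37837}{18919} \approx -1.9999$)
$\left(\left(\frac{3379}{d} - \frac{7037}{-8401}\right) + 2922\right) + 30854 = \left(\left(\frac{3379}{- \frac{37837}{18919}} - \frac{7037}{-8401}\right) + 2922\right) + 30854 = \left(\left(3379 \left(- \frac{18919}{37837}\right) - - \frac{227}{271}\right) + 2922\right) + 30854 = \left(\left(- \frac{63927301}{37837} + \frac{227}{271}\right) + 2922\right) + 30854 = \left(- \frac{17315709572}{10253827} + 2922\right) + 30854 = \frac{12645972922}{10253827} + 30854 = \frac{329017551180}{10253827}$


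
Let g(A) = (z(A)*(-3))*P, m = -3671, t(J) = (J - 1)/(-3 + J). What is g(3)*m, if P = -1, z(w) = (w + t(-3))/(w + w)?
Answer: -40381/6 ≈ -6730.2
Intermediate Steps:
t(J) = (-1 + J)/(-3 + J)
z(w) = (⅔ + w)/(2*w) (z(w) = (w + (-1 - 3)/(-3 - 3))/(w + w) = (w - 4/(-6))/((2*w)) = (w - ⅙*(-4))*(1/(2*w)) = (w + ⅔)*(1/(2*w)) = (⅔ + w)*(1/(2*w)) = (⅔ + w)/(2*w))
g(A) = (2 + 3*A)/(2*A) (g(A) = (((2 + 3*A)/(6*A))*(-3))*(-1) = -(2 + 3*A)/(2*A)*(-1) = (2 + 3*A)/(2*A))
g(3)*m = (3/2 + 1/3)*(-3671) = (3/2 + ⅓)*(-3671) = (11/6)*(-3671) = -40381/6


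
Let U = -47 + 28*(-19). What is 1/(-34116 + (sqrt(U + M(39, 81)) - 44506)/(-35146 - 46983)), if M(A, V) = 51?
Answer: -115057327293541/3925233427967649146 + 82129*I*sqrt(33)/1962616713983824573 ≈ -2.9312e-5 + 2.4039e-13*I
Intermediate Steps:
U = -579 (U = -47 - 532 = -579)
1/(-34116 + (sqrt(U + M(39, 81)) - 44506)/(-35146 - 46983)) = 1/(-34116 + (sqrt(-579 + 51) - 44506)/(-35146 - 46983)) = 1/(-34116 + (sqrt(-528) - 44506)/(-82129)) = 1/(-34116 + (4*I*sqrt(33) - 44506)*(-1/82129)) = 1/(-34116 + (-44506 + 4*I*sqrt(33))*(-1/82129)) = 1/(-34116 + (44506/82129 - 4*I*sqrt(33)/82129)) = 1/(-2801868458/82129 - 4*I*sqrt(33)/82129)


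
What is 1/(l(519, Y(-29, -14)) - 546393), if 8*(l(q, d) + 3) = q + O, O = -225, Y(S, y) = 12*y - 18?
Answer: -4/2185437 ≈ -1.8303e-6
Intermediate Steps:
Y(S, y) = -18 + 12*y
l(q, d) = -249/8 + q/8 (l(q, d) = -3 + (q - 225)/8 = -3 + (-225 + q)/8 = -3 + (-225/8 + q/8) = -249/8 + q/8)
1/(l(519, Y(-29, -14)) - 546393) = 1/((-249/8 + (1/8)*519) - 546393) = 1/((-249/8 + 519/8) - 546393) = 1/(135/4 - 546393) = 1/(-2185437/4) = -4/2185437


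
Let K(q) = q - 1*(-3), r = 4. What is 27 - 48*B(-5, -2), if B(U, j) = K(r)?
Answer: -309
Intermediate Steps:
K(q) = 3 + q (K(q) = q + 3 = 3 + q)
B(U, j) = 7 (B(U, j) = 3 + 4 = 7)
27 - 48*B(-5, -2) = 27 - 48*7 = 27 - 336 = -309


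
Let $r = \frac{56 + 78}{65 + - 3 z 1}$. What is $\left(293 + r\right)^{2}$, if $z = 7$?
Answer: $\frac{42419169}{484} \approx 87643.0$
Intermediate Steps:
$r = \frac{67}{22}$ ($r = \frac{56 + 78}{65 + \left(-3\right) 7 \cdot 1} = \frac{134}{65 - 21} = \frac{134}{44} = 134 \cdot \frac{1}{44} = \frac{67}{22} \approx 3.0455$)
$\left(293 + r\right)^{2} = \left(293 + \frac{67}{22}\right)^{2} = \left(\frac{6513}{22}\right)^{2} = \frac{42419169}{484}$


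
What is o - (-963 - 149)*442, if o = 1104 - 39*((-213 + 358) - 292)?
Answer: 498341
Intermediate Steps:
o = 6837 (o = 1104 - 39*(145 - 292) = 1104 - 39*(-147) = 1104 + 5733 = 6837)
o - (-963 - 149)*442 = 6837 - (-963 - 149)*442 = 6837 - (-1112)*442 = 6837 - 1*(-491504) = 6837 + 491504 = 498341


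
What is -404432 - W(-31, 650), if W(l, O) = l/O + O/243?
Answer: -63880449367/157950 ≈ -4.0443e+5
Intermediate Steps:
W(l, O) = O/243 + l/O (W(l, O) = l/O + O*(1/243) = l/O + O/243 = O/243 + l/O)
-404432 - W(-31, 650) = -404432 - ((1/243)*650 - 31/650) = -404432 - (650/243 - 31*1/650) = -404432 - (650/243 - 31/650) = -404432 - 1*414967/157950 = -404432 - 414967/157950 = -63880449367/157950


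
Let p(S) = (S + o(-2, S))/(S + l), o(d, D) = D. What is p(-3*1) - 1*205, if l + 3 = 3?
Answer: -203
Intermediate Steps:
l = 0 (l = -3 + 3 = 0)
p(S) = 2 (p(S) = (S + S)/(S + 0) = (2*S)/S = 2)
p(-3*1) - 1*205 = 2 - 1*205 = 2 - 205 = -203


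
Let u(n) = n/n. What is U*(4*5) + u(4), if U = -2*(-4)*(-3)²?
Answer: 1441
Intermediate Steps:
u(n) = 1
U = 72 (U = 8*9 = 72)
U*(4*5) + u(4) = 72*(4*5) + 1 = 72*20 + 1 = 1440 + 1 = 1441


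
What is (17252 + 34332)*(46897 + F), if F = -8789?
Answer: 1965763072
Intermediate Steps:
(17252 + 34332)*(46897 + F) = (17252 + 34332)*(46897 - 8789) = 51584*38108 = 1965763072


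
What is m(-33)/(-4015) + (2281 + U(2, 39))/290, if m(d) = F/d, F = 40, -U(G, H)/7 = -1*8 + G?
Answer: 61559497/7684710 ≈ 8.0107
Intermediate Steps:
U(G, H) = 56 - 7*G (U(G, H) = -7*(-1*8 + G) = -7*(-8 + G) = 56 - 7*G)
m(d) = 40/d
m(-33)/(-4015) + (2281 + U(2, 39))/290 = (40/(-33))/(-4015) + (2281 + (56 - 7*2))/290 = (40*(-1/33))*(-1/4015) + (2281 + (56 - 14))*(1/290) = -40/33*(-1/4015) + (2281 + 42)*(1/290) = 8/26499 + 2323*(1/290) = 8/26499 + 2323/290 = 61559497/7684710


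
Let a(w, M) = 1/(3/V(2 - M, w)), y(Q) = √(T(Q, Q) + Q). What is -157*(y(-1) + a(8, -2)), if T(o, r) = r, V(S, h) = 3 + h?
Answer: -1727/3 - 157*I*√2 ≈ -575.67 - 222.03*I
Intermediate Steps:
y(Q) = √2*√Q (y(Q) = √(Q + Q) = √(2*Q) = √2*√Q)
a(w, M) = 1 + w/3 (a(w, M) = 1/(3/(3 + w)) = 1 + w/3)
-157*(y(-1) + a(8, -2)) = -157*(√2*√(-1) + (1 + (⅓)*8)) = -157*(√2*I + (1 + 8/3)) = -157*(I*√2 + 11/3) = -157*(11/3 + I*√2) = -1727/3 - 157*I*√2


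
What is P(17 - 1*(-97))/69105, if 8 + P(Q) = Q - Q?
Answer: -8/69105 ≈ -0.00011577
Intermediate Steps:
P(Q) = -8 (P(Q) = -8 + (Q - Q) = -8 + 0 = -8)
P(17 - 1*(-97))/69105 = -8/69105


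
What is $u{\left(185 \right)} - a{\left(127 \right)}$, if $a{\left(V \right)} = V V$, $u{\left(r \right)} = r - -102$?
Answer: $-15842$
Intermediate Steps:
$u{\left(r \right)} = 102 + r$ ($u{\left(r \right)} = r + 102 = 102 + r$)
$a{\left(V \right)} = V^{2}$
$u{\left(185 \right)} - a{\left(127 \right)} = \left(102 + 185\right) - 127^{2} = 287 - 16129 = -15842$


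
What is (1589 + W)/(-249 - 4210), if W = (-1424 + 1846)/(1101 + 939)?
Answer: -1620991/4548180 ≈ -0.35640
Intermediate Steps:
W = 211/1020 (W = 422/2040 = 422*(1/2040) = 211/1020 ≈ 0.20686)
(1589 + W)/(-249 - 4210) = (1589 + 211/1020)/(-249 - 4210) = (1620991/1020)/(-4459) = (1620991/1020)*(-1/4459) = -1620991/4548180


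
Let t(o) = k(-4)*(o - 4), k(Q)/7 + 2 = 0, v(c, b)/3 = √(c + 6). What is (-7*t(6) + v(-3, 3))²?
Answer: 38443 + 1176*√3 ≈ 40480.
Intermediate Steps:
v(c, b) = 3*√(6 + c) (v(c, b) = 3*√(c + 6) = 3*√(6 + c))
k(Q) = -14 (k(Q) = -14 + 7*0 = -14 + 0 = -14)
t(o) = 56 - 14*o (t(o) = -14*(o - 4) = -14*(-4 + o) = 56 - 14*o)
(-7*t(6) + v(-3, 3))² = (-7*(56 - 14*6) + 3*√(6 - 3))² = (-7*(56 - 84) + 3*√3)² = (-7*(-28) + 3*√3)² = (196 + 3*√3)²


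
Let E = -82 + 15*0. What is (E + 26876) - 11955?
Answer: 14839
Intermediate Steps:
E = -82 (E = -82 + 0 = -82)
(E + 26876) - 11955 = (-82 + 26876) - 11955 = 26794 - 11955 = 14839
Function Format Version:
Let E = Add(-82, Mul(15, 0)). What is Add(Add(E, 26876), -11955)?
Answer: 14839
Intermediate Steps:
E = -82 (E = Add(-82, 0) = -82)
Add(Add(E, 26876), -11955) = Add(Add(-82, 26876), -11955) = Add(26794, -11955) = 14839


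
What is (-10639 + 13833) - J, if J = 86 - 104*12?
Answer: 4356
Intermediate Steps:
J = -1162 (J = 86 - 1248 = -1162)
(-10639 + 13833) - J = (-10639 + 13833) - 1*(-1162) = 3194 + 1162 = 4356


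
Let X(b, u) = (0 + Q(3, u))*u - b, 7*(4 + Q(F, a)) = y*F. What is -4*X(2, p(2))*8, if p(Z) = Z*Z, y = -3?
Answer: 5184/7 ≈ 740.57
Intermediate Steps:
Q(F, a) = -4 - 3*F/7 (Q(F, a) = -4 + (-3*F)/7 = -4 - 3*F/7)
p(Z) = Z²
X(b, u) = -b - 37*u/7 (X(b, u) = (0 + (-4 - 3/7*3))*u - b = (0 + (-4 - 9/7))*u - b = (0 - 37/7)*u - b = -37*u/7 - b = -b - 37*u/7)
-4*X(2, p(2))*8 = -4*(-1*2 - 37/7*2²)*8 = -4*(-2 - 37/7*4)*8 = -4*(-2 - 148/7)*8 = -4*(-162/7)*8 = (648/7)*8 = 5184/7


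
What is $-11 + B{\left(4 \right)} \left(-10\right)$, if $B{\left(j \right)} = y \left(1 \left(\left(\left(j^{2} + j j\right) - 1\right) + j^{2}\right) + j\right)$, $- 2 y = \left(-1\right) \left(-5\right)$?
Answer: $1264$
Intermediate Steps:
$y = - \frac{5}{2}$ ($y = - \frac{\left(-1\right) \left(-5\right)}{2} = \left(- \frac{1}{2}\right) 5 = - \frac{5}{2} \approx -2.5$)
$B{\left(j \right)} = \frac{5}{2} - \frac{15 j^{2}}{2} - \frac{5 j}{2}$ ($B{\left(j \right)} = - \frac{5 \left(1 \left(\left(\left(j^{2} + j j\right) - 1\right) + j^{2}\right) + j\right)}{2} = - \frac{5 \left(1 \left(\left(\left(j^{2} + j^{2}\right) - 1\right) + j^{2}\right) + j\right)}{2} = - \frac{5 \left(1 \left(\left(2 j^{2} - 1\right) + j^{2}\right) + j\right)}{2} = - \frac{5 \left(1 \left(\left(-1 + 2 j^{2}\right) + j^{2}\right) + j\right)}{2} = - \frac{5 \left(1 \left(-1 + 3 j^{2}\right) + j\right)}{2} = - \frac{5 \left(\left(-1 + 3 j^{2}\right) + j\right)}{2} = - \frac{5 \left(-1 + j + 3 j^{2}\right)}{2} = \frac{5}{2} - \frac{15 j^{2}}{2} - \frac{5 j}{2}$)
$-11 + B{\left(4 \right)} \left(-10\right) = -11 + \left(\frac{5}{2} - \frac{15 \cdot 4^{2}}{2} - 10\right) \left(-10\right) = -11 + \left(\frac{5}{2} - 120 - 10\right) \left(-10\right) = -11 - -1275 = -11 + 1275 = 1264$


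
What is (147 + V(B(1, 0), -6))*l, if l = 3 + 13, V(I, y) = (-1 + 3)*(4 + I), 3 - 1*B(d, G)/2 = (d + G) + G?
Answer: 2608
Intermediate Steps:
B(d, G) = 6 - 4*G - 2*d (B(d, G) = 6 - 2*((d + G) + G) = 6 - 2*((G + d) + G) = 6 - 2*(d + 2*G) = 6 + (-4*G - 2*d) = 6 - 4*G - 2*d)
V(I, y) = 8 + 2*I (V(I, y) = 2*(4 + I) = 8 + 2*I)
l = 16
(147 + V(B(1, 0), -6))*l = (147 + (8 + 2*(6 - 4*0 - 2*1)))*16 = (147 + (8 + 2*(6 + 0 - 2)))*16 = (147 + (8 + 2*4))*16 = (147 + (8 + 8))*16 = (147 + 16)*16 = 163*16 = 2608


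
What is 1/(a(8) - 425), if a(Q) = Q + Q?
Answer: -1/409 ≈ -0.0024450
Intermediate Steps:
a(Q) = 2*Q
1/(a(8) - 425) = 1/(2*8 - 425) = 1/(16 - 425) = 1/(-409) = -1/409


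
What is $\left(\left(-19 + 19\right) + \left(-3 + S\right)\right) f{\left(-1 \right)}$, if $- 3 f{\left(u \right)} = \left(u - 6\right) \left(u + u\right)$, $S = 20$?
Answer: $- \frac{238}{3} \approx -79.333$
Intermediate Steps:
$f{\left(u \right)} = - \frac{2 u \left(-6 + u\right)}{3}$ ($f{\left(u \right)} = - \frac{\left(u - 6\right) \left(u + u\right)}{3} = - \frac{\left(-6 + u\right) 2 u}{3} = - \frac{2 u \left(-6 + u\right)}{3}$)
$\left(\left(-19 + 19\right) + \left(-3 + S\right)\right) f{\left(-1 \right)} = \left(\left(-19 + 19\right) + \left(-3 + 20\right)\right) \frac{2}{3} \left(-1\right) \left(6 - -1\right) = \left(0 + 17\right) \frac{2}{3} \left(-1\right) \left(6 + 1\right) = 17 \cdot \frac{2}{3} \left(-1\right) 7 = 17 \left(- \frac{14}{3}\right) = - \frac{238}{3}$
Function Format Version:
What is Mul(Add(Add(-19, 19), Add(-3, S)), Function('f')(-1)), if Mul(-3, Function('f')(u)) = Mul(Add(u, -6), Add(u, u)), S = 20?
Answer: Rational(-238, 3) ≈ -79.333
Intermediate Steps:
Function('f')(u) = Mul(Rational(-2, 3), u, Add(-6, u)) (Function('f')(u) = Mul(Rational(-1, 3), Mul(Add(u, -6), Add(u, u))) = Mul(Rational(-1, 3), Mul(Add(-6, u), Mul(2, u))) = Mul(Rational(-1, 3), Mul(2, u, Add(-6, u))) = Mul(Rational(-2, 3), u, Add(-6, u)))
Mul(Add(Add(-19, 19), Add(-3, S)), Function('f')(-1)) = Mul(Add(Add(-19, 19), Add(-3, 20)), Mul(Rational(2, 3), -1, Add(6, Mul(-1, -1)))) = Mul(Add(0, 17), Mul(Rational(2, 3), -1, Add(6, 1))) = Mul(17, Mul(Rational(2, 3), -1, 7)) = Mul(17, Rational(-14, 3)) = Rational(-238, 3)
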